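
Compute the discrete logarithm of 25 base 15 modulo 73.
62

Baby-step giant-step with step n = ⌈√73⌉ = 9.
Baby steps 15^j mod 73 (j:value) for j=0..8: 0:1, 1:15, 2:6, 3:17, 4:36, 5:29, 6:70, 7:28, 8:55.
Giant-step multiplier: 15^(-9) ≡ 15^(72-9) = 15^63 ≡ 10 (mod 73).
Giant steps γ_i = 25·10^i mod 73: γ_0=25, γ_1=31, γ_2=18, γ_3=34, γ_4=48, γ_5=42, γ_6=55 (in table at j=8).
x = i·n + j = 6·9 + 8 = 62.
Check: 15^62 ≡ 25 (mod 73).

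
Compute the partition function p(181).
749474411781

p(n) counts ways to write n as a sum of positive integers (order ignored).
Euler's pentagonal recurrence: p(k) = p(k-1) + p(k-2) - p(k-5) - p(k-7) + p(k-12) + p(k-15) - ... (offsets j(3j∓1)/2, signs ++--, p(0)=1, p(<0)=0).
DP table for k = 0..180: p(0)=1, p(1)=1, p(2)=2, p(3)=3, p(4)=5, p(5)=7, p(6)=11, p(7)=15, p(8)=22, p(9)=30, p(10)=42, p(11)=56, p(12)=77, p(13)=101, p(14)=135, p(15)=176, p(16)=231, p(17)=297, p(18)=385, p(19)=490, p(20)=627, p(21)=792, p(22)=1002, p(23)=1255, p(24)=1575, p(25)=1958, p(26)=2436, p(27)=3010, p(28)=3718, p(29)=4565, p(30)=5604, p(31)=6842, p(32)=8349, p(33)=10143, p(34)=12310, p(35)=14883, p(36)=17977, p(37)=21637, p(38)=26015, p(39)=31185, p(40)=37338, p(41)=44583, p(42)=53174, p(43)=63261, p(44)=75175, p(45)=89134, p(46)=105558, p(47)=124754, p(48)=147273, p(49)=173525, p(50)=204226, p(51)=239943, p(52)=281589, p(53)=329931, p(54)=386155, p(55)=451276, p(56)=526823, p(57)=614154, p(58)=715220, p(59)=831820, p(60)=966467, p(61)=1121505, p(62)=1300156, p(63)=1505499, p(64)=1741630, p(65)=2012558, p(66)=2323520, p(67)=2679689, p(68)=3087735, p(69)=3554345, p(70)=4087968, p(71)=4697205, p(72)=5392783, p(73)=6185689, p(74)=7089500, p(75)=8118264, p(76)=9289091, p(77)=10619863, p(78)=12132164, p(79)=13848650, p(80)=15796476, p(81)=18004327, p(82)=20506255, p(83)=23338469, p(84)=26543660, p(85)=30167357, p(86)=34262962, p(87)=38887673, p(88)=44108109, p(89)=49995925, p(90)=56634173, p(91)=64112359, p(92)=72533807, p(93)=82010177, p(94)=92669720, p(95)=104651419, p(96)=118114304, p(97)=133230930, p(98)=150198136, p(99)=169229875, p(100)=190569292, p(101)=214481126, p(102)=241265379, p(103)=271248950, p(104)=304801365, p(105)=342325709, p(106)=384276336, p(107)=431149389, p(108)=483502844, p(109)=541946240, p(110)=607163746, p(111)=679903203, p(112)=761002156, p(113)=851376628, p(114)=952050665, p(115)=1064144451, p(116)=1188908248, p(117)=1327710076, p(118)=1482074143, p(119)=1653668665, p(120)=1844349560, p(121)=2056148051, p(122)=2291320912, p(123)=2552338241, p(124)=2841940500, p(125)=3163127352, p(126)=3519222692, p(127)=3913864295, p(128)=4351078600, p(129)=4835271870, p(130)=5371315400, p(131)=5964539504, p(132)=6620830889, p(133)=7346629512, p(134)=8149040695, p(135)=9035836076, p(136)=10015581680, p(137)=11097645016, p(138)=12292341831, p(139)=13610949895, p(140)=15065878135, p(141)=16670689208, p(142)=18440293320, p(143)=20390982757, p(144)=22540654445, p(145)=24908858009, p(146)=27517052599, p(147)=30388671978, p(148)=33549419497, p(149)=37027355200, p(150)=40853235313, p(151)=45060624582, p(152)=49686288421, p(153)=54770336324, p(154)=60356673280, p(155)=66493182097, p(156)=73232243759, p(157)=80630964769, p(158)=88751778802, p(159)=97662728555, p(160)=107438159466, p(161)=118159068427, p(162)=129913904637, p(163)=142798995930, p(164)=156919475295, p(165)=172389800255, p(166)=189334822579, p(167)=207890420102, p(168)=228204732751, p(169)=250438925115, p(170)=274768617130, p(171)=301384802048, p(172)=330495499613, p(173)=362326859895, p(174)=397125074750, p(175)=435157697830, p(176)=476715857290, p(177)=522115831195, p(178)=571701605655, p(179)=625846753120, p(180)=684957390936.
Final step: p(181) = p(180) + p(179) - p(176) - p(174) + p(169) + p(166) - p(159) - p(155) + p(146) + p(141) - p(130) - p(124) + p(111) + p(104) - p(89) - p(81) + p(64) + p(55) - p(36) - p(26) + p(5)
= 684957390936 + 625846753120 - 476715857290 - 397125074750 + 250438925115 + 189334822579 - 97662728555 - 66493182097 + 27517052599 + 16670689208 - 5371315400 - 2841940500 + 679903203 + 304801365 - 49995925 - 18004327 + 1741630 + 451276 - 17977 - 2436 + 7
= 749474411781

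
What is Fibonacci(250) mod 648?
487

Matrix identity: Q^n = [[F_(n+1), F_n], [F_n, F_(n-1)]] with Q = [[1,1],[1,0]].
n = 250 = 11111010₂. Square-and-multiply, entries mod 648:
Q^1 = [[1,1],[1,0]]
Q^3 = (Q^1)²·Q = [[3,2],[2,1]]
Q^7 = (Q^3)²·Q = [[21,13],[13,8]]
Q^15 = (Q^7)²·Q = [[339,610],[610,377]]
Q^31 = (Q^15)²·Q = [[381,373],[373,8]]
Q^62 = (Q^31)² = [[466,593],[593,521]]
Q^125 = (Q^62)²·Q = [[8,509],[509,147]]
Q^250 = (Q^125)² = [[593,487],[487,106]]
F_250 mod 648 = Q^250[0][1] = 487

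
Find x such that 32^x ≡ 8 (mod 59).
47

Baby-step giant-step with step n = ⌈√59⌉ = 8.
Baby steps 32^j mod 59 (j:value) for j=0..7: 0:1, 1:32, 2:21, 3:23, 4:28, 5:11, 6:57, 7:54.
Giant-step multiplier: 32^(-8) ≡ 32^(58-8) = 32^50 ≡ 7 (mod 59).
Giant steps γ_i = 8·7^i mod 59: γ_0=8, γ_1=56, γ_2=38, γ_3=30, γ_4=33, γ_5=54 (in table at j=7).
x = i·n + j = 5·8 + 7 = 47.
Check: 32^47 ≡ 8 (mod 59).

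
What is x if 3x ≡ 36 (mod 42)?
x ≡ 12 (mod 14)

gcd(3, 42) = 3, which divides 36, so solutions exist.
Divide through by 3: x ≡ 12 (mod 14).
The coefficient of x is now 1, so x ≡ 12 (mod 14).
Check: 3 × 12 = 36 ≡ 36 (mod 42).
x ≡ 12 (mod 14), giving 3 solutions mod 42.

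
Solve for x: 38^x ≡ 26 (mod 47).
45

Baby-step giant-step with step n = ⌈√47⌉ = 7.
Baby steps 38^j mod 47 (j:value) for j=0..6: 0:1, 1:38, 2:34, 3:23, 4:28, 5:30, 6:12.
Giant-step multiplier: 38^(-7) ≡ 38^(46-7) = 38^39 ≡ 10 (mod 47).
Giant steps γ_i = 26·10^i mod 47: γ_0=26, γ_1=25, γ_2=15, γ_3=9, γ_4=43, γ_5=7, γ_6=23 (in table at j=3).
x = i·n + j = 6·7 + 3 = 45.
Check: 38^45 ≡ 26 (mod 47).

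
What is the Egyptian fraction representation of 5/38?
1/8 + 1/152

Greedy algorithm:
5/38: ceiling(38/5) = 8, use 1/8
1/152: ceiling(152/1) = 152, use 1/152
Result: 5/38 = 1/8 + 1/152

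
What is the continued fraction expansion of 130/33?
[3; 1, 15, 2]

Euclidean algorithm steps:
130 = 3 × 33 + 31
33 = 1 × 31 + 2
31 = 15 × 2 + 1
2 = 2 × 1 + 0
Continued fraction: [3; 1, 15, 2]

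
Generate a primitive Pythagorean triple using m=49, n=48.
(97, 4704, 4705)

Euclid's formula: a = m² - n², b = 2mn, c = m² + n²
m = 49, n = 48
a = 49² - 48² = 2401 - 2304 = 97
b = 2 × 49 × 48 = 4704
c = 49² + 48² = 2401 + 2304 = 4705
Verification: 97² + 4704² = 9409 + 22127616 = 22137025 = 4705² ✓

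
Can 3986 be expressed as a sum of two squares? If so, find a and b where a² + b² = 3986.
31² + 55² (a=31, b=55)

Factorization: 3986 = 2 × 1993
By Fermat: n is sum of two squares iff every prime p ≡ 3 (mod 4) appears to even power.
All primes ≡ 3 (mod 4) appear to even power.
Search a = 0, 1, 2, … for 3986 - a² a perfect square: first hit at a = 31: 3986 - 961 = 3025 = 55².
3986 = 31² + 55² = 961 + 3025 ✓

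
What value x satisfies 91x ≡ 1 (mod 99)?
37

gcd(91, 99) = 1, so the inverse exists.
Extended Euclidean algorithm on (99, 91):
99 = 1 × 91 + 8  ⟹  8 = (1)·99 + (-1)·91
91 = 11 × 8 + 3  ⟹  3 = (-11)·99 + (12)·91
8 = 2 × 3 + 2  ⟹  2 = (23)·99 + (-25)·91
3 = 1 × 2 + 1  ⟹  1 = (-34)·99 + (37)·91
So (37)·91 ≡ 1 (mod 99), i.e. 91^(-1) ≡ 37 (mod 99).
Check: 91 × 37 = 3367 ≡ 1 (mod 99)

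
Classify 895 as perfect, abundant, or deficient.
deficient

Proper divisors of 895: sum = 1 + 5 + 179 = 185
Since 185 < 895, 895 is deficient.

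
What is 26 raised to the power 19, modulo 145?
11

Repeated squaring. Binary of 19 = 10011.
26^1 ≡ 26 (mod 145); 26^2 ≡ 96 (mod 145); 26^4 ≡ 81 (mod 145); 26^8 ≡ 36 (mod 145); 26^16 ≡ 136 (mod 145)
26^19 = 26^1 × 26^2 × 26^16 ≡ 11 (mod 145)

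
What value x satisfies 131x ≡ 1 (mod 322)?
59

gcd(131, 322) = 1, so the inverse exists.
Extended Euclidean algorithm on (322, 131):
322 = 2 × 131 + 60  ⟹  60 = (1)·322 + (-2)·131
131 = 2 × 60 + 11  ⟹  11 = (-2)·322 + (5)·131
60 = 5 × 11 + 5  ⟹  5 = (11)·322 + (-27)·131
11 = 2 × 5 + 1  ⟹  1 = (-24)·322 + (59)·131
So (59)·131 ≡ 1 (mod 322), i.e. 131^(-1) ≡ 59 (mod 322).
Check: 131 × 59 = 7729 ≡ 1 (mod 322)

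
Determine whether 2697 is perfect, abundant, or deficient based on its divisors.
deficient

Proper divisors of 2697: sum = 1 + 3 + 29 + 31 + 87 + 93 + 899 = 1143
Since 1143 < 2697, 2697 is deficient.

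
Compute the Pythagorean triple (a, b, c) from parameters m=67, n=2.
(4485, 268, 4493)

Euclid's formula: a = m² - n², b = 2mn, c = m² + n²
m = 67, n = 2
a = 67² - 2² = 4489 - 4 = 4485
b = 2 × 67 × 2 = 268
c = 67² + 2² = 4489 + 4 = 4493
Verification: 4485² + 268² = 20115225 + 71824 = 20187049 = 4493² ✓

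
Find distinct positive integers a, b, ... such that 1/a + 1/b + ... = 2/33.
1/17 + 1/561

Greedy algorithm:
2/33: ceiling(33/2) = 17, use 1/17
1/561: ceiling(561/1) = 561, use 1/561
Result: 2/33 = 1/17 + 1/561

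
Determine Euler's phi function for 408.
128

408 = 2^3 × 3 × 17
φ(n) = n × ∏(1 - 1/p) for each prime p dividing n
φ(408) = 408 × (1 - 1/2) × (1 - 1/3) × (1 - 1/17) = 128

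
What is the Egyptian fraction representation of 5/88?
1/18 + 1/792

Greedy algorithm:
5/88: ceiling(88/5) = 18, use 1/18
1/792: ceiling(792/1) = 792, use 1/792
Result: 5/88 = 1/18 + 1/792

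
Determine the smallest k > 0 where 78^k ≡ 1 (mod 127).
126

127 is prime, so ord(78) divides φ(127) = 126.
Divisors of 126: 1, 2, 3, 6, 7, 9, 14, 18, 21, 42, 63, 126.
Repeated squaring: 78^1 ≡ 78, 78^2 ≡ 115, 78^4 ≡ 17, 78^8 ≡ 35, 78^16 ≡ 82, 78^32 ≡ 120, 78^64 ≡ 49 (mod 127).
Test 78^d mod 127 for each divisor d in increasing order:
78^1 ≡ 78
78^2 ≡ 115
78^3 = 78^2·78^1 ≡ 80
78^6 = 78^4·78^2 ≡ 50
78^7 = 78^4·78^2·78^1 ≡ 90
78^9 = 78^8·78^1 ≡ 63
78^14 = 78^8·78^4·78^2 ≡ 99
78^18 = 78^16·78^2 ≡ 32
78^21 = 78^16·78^4·78^1 ≡ 20
78^42 = 78^32·78^8·78^2 ≡ 19
78^63 = 78^32·78^16·78^8·78^4·78^2·78^1 ≡ 126
78^126 = 78^64·78^32·78^16·78^8·78^4·78^2 ≡ 1  ← first divisor giving 1
The order is 126.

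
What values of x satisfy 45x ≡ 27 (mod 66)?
x ≡ 5 (mod 22)

gcd(45, 66) = 3, which divides 27, so solutions exist.
Divide through by 3: 15x ≡ 9 (mod 22).
Find 15^(-1) mod 22 by the extended Euclidean algorithm:
22 = 1 × 15 + 7  ⟹  7 = (1)·22 + (-1)·15
15 = 2 × 7 + 1  ⟹  1 = (-2)·22 + (3)·15
So (3)·15 ≡ 1 (mod 22), i.e. 15^(-1) ≡ 3 (mod 22).
x ≡ 3 × 9 = 27 ≡ 5 (mod 22).
Check: 45 × 5 = 225 ≡ 27 (mod 66).
x ≡ 5 (mod 22), giving 3 solutions mod 66.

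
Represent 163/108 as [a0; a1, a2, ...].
[1; 1, 1, 26, 2]

Euclidean algorithm steps:
163 = 1 × 108 + 55
108 = 1 × 55 + 53
55 = 1 × 53 + 2
53 = 26 × 2 + 1
2 = 2 × 1 + 0
Continued fraction: [1; 1, 1, 26, 2]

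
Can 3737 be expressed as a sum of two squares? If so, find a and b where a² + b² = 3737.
4² + 61² (a=4, b=61)

Factorization: 3737 = 37 × 101
By Fermat: n is sum of two squares iff every prime p ≡ 3 (mod 4) appears to even power.
All primes ≡ 3 (mod 4) appear to even power.
Search a = 0, 1, 2, … for 3737 - a² a perfect square: first hit at a = 4: 3737 - 16 = 3721 = 61².
3737 = 4² + 61² = 16 + 3721 ✓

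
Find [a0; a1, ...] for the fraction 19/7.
[2; 1, 2, 2]

Euclidean algorithm steps:
19 = 2 × 7 + 5
7 = 1 × 5 + 2
5 = 2 × 2 + 1
2 = 2 × 1 + 0
Continued fraction: [2; 1, 2, 2]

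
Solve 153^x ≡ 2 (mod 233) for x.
120

Baby-step giant-step with step n = ⌈√233⌉ = 16.
Baby steps 153^j mod 233 (j:value) for j=0..15: 0:1, 1:153, 2:109, 3:134, 4:231, 5:160, 6:15, 7:198, 8:4, 9:146, 10:203, 11:70, 12:225, 13:174, 14:60, 15:93.
Giant-step multiplier: 153^(-16) ≡ 153^(232-16) = 153^216 ≡ 102 (mod 233).
Giant steps γ_i = 2·102^i mod 233: γ_0=2, γ_1=204, γ_2=71, γ_3=19, γ_4=74, γ_5=92, γ_6=64, γ_7=4 (in table at j=8).
x = i·n + j = 7·16 + 8 = 120.
Check: 153^120 ≡ 2 (mod 233).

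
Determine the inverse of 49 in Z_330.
229

gcd(49, 330) = 1, so the inverse exists.
Extended Euclidean algorithm on (330, 49):
330 = 6 × 49 + 36  ⟹  36 = (1)·330 + (-6)·49
49 = 1 × 36 + 13  ⟹  13 = (-1)·330 + (7)·49
36 = 2 × 13 + 10  ⟹  10 = (3)·330 + (-20)·49
13 = 1 × 10 + 3  ⟹  3 = (-4)·330 + (27)·49
10 = 3 × 3 + 1  ⟹  1 = (15)·330 + (-101)·49
So (-101)·49 ≡ 1 (mod 330), i.e. 49^(-1) ≡ -101 ≡ 229 (mod 330).
Check: 49 × 229 = 11221 ≡ 1 (mod 330)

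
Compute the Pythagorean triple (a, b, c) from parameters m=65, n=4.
(4209, 520, 4241)

Euclid's formula: a = m² - n², b = 2mn, c = m² + n²
m = 65, n = 4
a = 65² - 4² = 4225 - 16 = 4209
b = 2 × 65 × 4 = 520
c = 65² + 4² = 4225 + 16 = 4241
Verification: 4209² + 520² = 17715681 + 270400 = 17986081 = 4241² ✓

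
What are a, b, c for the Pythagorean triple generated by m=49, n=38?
(957, 3724, 3845)

Euclid's formula: a = m² - n², b = 2mn, c = m² + n²
m = 49, n = 38
a = 49² - 38² = 2401 - 1444 = 957
b = 2 × 49 × 38 = 3724
c = 49² + 38² = 2401 + 1444 = 3845
Verification: 957² + 3724² = 915849 + 13868176 = 14784025 = 3845² ✓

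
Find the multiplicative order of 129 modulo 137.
68

137 is prime, so ord(129) divides φ(137) = 136.
Divisors of 136: 1, 2, 4, 8, 17, 34, 68, 136.
Repeated squaring: 129^1 ≡ 129, 129^2 ≡ 64, 129^4 ≡ 123, 129^8 ≡ 59, 129^16 ≡ 56, 129^32 ≡ 122, 129^64 ≡ 88, 129^128 ≡ 72 (mod 137).
Test 129^d mod 137 for each divisor d in increasing order:
129^1 ≡ 129
129^2 ≡ 64
129^4 ≡ 123
129^8 ≡ 59
129^17 = 129^16·129^1 ≡ 100
129^34 = 129^32·129^2 ≡ 136
129^68 = 129^64·129^4 ≡ 1  ← first divisor giving 1
The order is 68.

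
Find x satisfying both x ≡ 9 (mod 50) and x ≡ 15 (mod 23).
659

Using Chinese Remainder Theorem:
M = 50 × 23 = 1150
M1 = 23, M2 = 50
y1 = 23^(-1) mod 50 = 37
y2 = 50^(-1) mod 23 = 6
x = (9×23×37 + 15×50×6) mod 1150 = 659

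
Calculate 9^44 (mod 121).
27

Repeated squaring. Binary of 44 = 101100.
9^1 ≡ 9 (mod 121); 9^2 ≡ 81 (mod 121); 9^4 ≡ 27 (mod 121); 9^8 ≡ 3 (mod 121); 9^16 ≡ 9 (mod 121); 9^32 ≡ 81 (mod 121)
9^44 = 9^4 × 9^8 × 9^32 ≡ 27 (mod 121)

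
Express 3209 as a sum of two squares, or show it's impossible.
20² + 53² (a=20, b=53)

Factorization: 3209 = 3209
By Fermat: n is sum of two squares iff every prime p ≡ 3 (mod 4) appears to even power.
All primes ≡ 3 (mod 4) appear to even power.
Search a = 0, 1, 2, … for 3209 - a² a perfect square: first hit at a = 20: 3209 - 400 = 2809 = 53².
3209 = 20² + 53² = 400 + 2809 ✓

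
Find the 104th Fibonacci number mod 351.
57

Matrix identity: Q^n = [[F_(n+1), F_n], [F_n, F_(n-1)]] with Q = [[1,1],[1,0]].
n = 104 = 1101000₂. Square-and-multiply, entries mod 351:
Q^1 = [[1,1],[1,0]]
Q^3 = (Q^1)²·Q = [[3,2],[2,1]]
Q^6 = (Q^3)² = [[13,8],[8,5]]
Q^13 = (Q^6)²·Q = [[26,233],[233,144]]
Q^26 = (Q^13)² = [[209,298],[298,262]]
Q^52 = (Q^26)² = [[158,309],[309,200]]
Q^104 = (Q^52)² = [[52,57],[57,346]]
F_104 mod 351 = Q^104[0][1] = 57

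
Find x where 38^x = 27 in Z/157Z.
18

Baby-step giant-step with step n = ⌈√157⌉ = 13.
Baby steps 38^j mod 157 (j:value) for j=0..12: 0:1, 1:38, 2:31, 3:79, 4:19, 5:94, 6:118, 7:88, 8:47, 9:59, 10:44, 11:102, 12:108.
Giant-step multiplier: 38^(-13) ≡ 38^(156-13) = 38^143 ≡ 50 (mod 157).
Giant steps γ_i = 27·50^i mod 157: γ_0=27, γ_1=94 (in table at j=5).
x = i·n + j = 1·13 + 5 = 18.
Check: 38^18 ≡ 27 (mod 157).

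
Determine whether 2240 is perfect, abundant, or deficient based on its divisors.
abundant

Proper divisors of 2240: sum = 1 + 2 + 4 + 5 + 7 + 8 + 10 + 14 + ... + 320 + 448 + 560 + 1120 (27 divisors) = 3856
Since 3856 > 2240, 2240 is abundant.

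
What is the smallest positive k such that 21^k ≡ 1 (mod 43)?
7

43 is prime, so ord(21) divides φ(43) = 42.
Divisors of 42: 1, 2, 3, 6, 7, 14, 21, 42.
Repeated squaring: 21^1 ≡ 21, 21^2 ≡ 11, 21^4 ≡ 35, 21^8 ≡ 21, 21^16 ≡ 11, 21^32 ≡ 35 (mod 43).
Test 21^d mod 43 for each divisor d in increasing order:
21^1 ≡ 21
21^2 ≡ 11
21^3 = 21^2·21^1 ≡ 16
21^6 = 21^4·21^2 ≡ 41
21^7 = 21^4·21^2·21^1 ≡ 1  ← first divisor giving 1
The order is 7.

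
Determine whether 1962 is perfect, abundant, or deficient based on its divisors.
abundant

Proper divisors of 1962: sum = 1 + 2 + 3 + 6 + 9 + 18 + 109 + 218 + 327 + 654 + 981 = 2328
Since 2328 > 1962, 1962 is abundant.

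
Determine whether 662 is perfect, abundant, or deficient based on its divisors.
deficient

Proper divisors of 662: sum = 1 + 2 + 331 = 334
Since 334 < 662, 662 is deficient.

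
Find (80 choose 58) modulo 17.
6

Using Lucas' theorem:
Write n=80 and k=58 in base 17:
n in base 17: [4, 12]
k in base 17: [3, 7]
C(80,58) mod 17 = ∏ C(n_i, k_i) mod 17
Digit binomials (mod 17): C(4,3) = 4; C(12,7) = 792 ≡ 10
Product: 4 × 10 = 40 ≡ 6 (mod 17)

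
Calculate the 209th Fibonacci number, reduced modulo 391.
217

Matrix identity: Q^n = [[F_(n+1), F_n], [F_n, F_(n-1)]] with Q = [[1,1],[1,0]].
n = 209 = 11010001₂. Square-and-multiply, entries mod 391:
Q^1 = [[1,1],[1,0]]
Q^3 = (Q^1)²·Q = [[3,2],[2,1]]
Q^6 = (Q^3)² = [[13,8],[8,5]]
Q^13 = (Q^6)²·Q = [[377,233],[233,144]]
Q^26 = (Q^13)² = [[136,183],[183,344]]
Q^52 = (Q^26)² = [[373,256],[256,117]]
Q^104 = (Q^52)² = [[172,320],[320,243]]
Q^209 = (Q^104)²·Q = [[77,217],[217,251]]
F_209 mod 391 = Q^209[0][1] = 217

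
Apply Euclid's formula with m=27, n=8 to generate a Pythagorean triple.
(665, 432, 793)

Euclid's formula: a = m² - n², b = 2mn, c = m² + n²
m = 27, n = 8
a = 27² - 8² = 729 - 64 = 665
b = 2 × 27 × 8 = 432
c = 27² + 8² = 729 + 64 = 793
Verification: 665² + 432² = 442225 + 186624 = 628849 = 793² ✓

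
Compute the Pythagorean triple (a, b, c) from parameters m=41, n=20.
(1281, 1640, 2081)

Euclid's formula: a = m² - n², b = 2mn, c = m² + n²
m = 41, n = 20
a = 41² - 20² = 1681 - 400 = 1281
b = 2 × 41 × 20 = 1640
c = 41² + 20² = 1681 + 400 = 2081
Verification: 1281² + 1640² = 1640961 + 2689600 = 4330561 = 2081² ✓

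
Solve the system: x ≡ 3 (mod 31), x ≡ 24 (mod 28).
220

Using Chinese Remainder Theorem:
M = 31 × 28 = 868
M1 = 28, M2 = 31
y1 = 28^(-1) mod 31 = 10
y2 = 31^(-1) mod 28 = 19
x = (3×28×10 + 24×31×19) mod 868 = 220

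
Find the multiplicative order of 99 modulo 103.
102

103 is prime, so ord(99) divides φ(103) = 102.
Divisors of 102: 1, 2, 3, 6, 17, 34, 51, 102.
Repeated squaring: 99^1 ≡ 99, 99^2 ≡ 16, 99^4 ≡ 50, 99^8 ≡ 28, 99^16 ≡ 63, 99^32 ≡ 55, 99^64 ≡ 38 (mod 103).
Test 99^d mod 103 for each divisor d in increasing order:
99^1 ≡ 99
99^2 ≡ 16
99^3 = 99^2·99^1 ≡ 39
99^6 = 99^4·99^2 ≡ 79
99^17 = 99^16·99^1 ≡ 57
99^34 = 99^32·99^2 ≡ 56
99^51 = 99^32·99^16·99^2·99^1 ≡ 102
99^102 = 99^64·99^32·99^4·99^2 ≡ 1  ← first divisor giving 1
The order is 102.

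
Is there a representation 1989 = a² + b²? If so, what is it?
15² + 42² (a=15, b=42)

Factorization: 1989 = 3^2 × 13 × 17
By Fermat: n is sum of two squares iff every prime p ≡ 3 (mod 4) appears to even power.
All primes ≡ 3 (mod 4) appear to even power.
Search a = 0, 1, 2, … for 1989 - a² a perfect square: first hit at a = 15: 1989 - 225 = 1764 = 42².
1989 = 15² + 42² = 225 + 1764 ✓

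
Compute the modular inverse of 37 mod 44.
25

gcd(37, 44) = 1, so the inverse exists.
Extended Euclidean algorithm on (44, 37):
44 = 1 × 37 + 7  ⟹  7 = (1)·44 + (-1)·37
37 = 5 × 7 + 2  ⟹  2 = (-5)·44 + (6)·37
7 = 3 × 2 + 1  ⟹  1 = (16)·44 + (-19)·37
So (-19)·37 ≡ 1 (mod 44), i.e. 37^(-1) ≡ -19 ≡ 25 (mod 44).
Check: 37 × 25 = 925 ≡ 1 (mod 44)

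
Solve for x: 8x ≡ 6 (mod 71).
x ≡ 54 (mod 71)

gcd(8, 71) = 1, which divides 6, so solutions exist.
Find 8^(-1) mod 71 by the extended Euclidean algorithm:
71 = 8 × 8 + 7  ⟹  7 = (1)·71 + (-8)·8
8 = 1 × 7 + 1  ⟹  1 = (-1)·71 + (9)·8
So (9)·8 ≡ 1 (mod 71), i.e. 8^(-1) ≡ 9 (mod 71).
x ≡ 9 × 6 = 54 ≡ 54 (mod 71).
Check: 8 × 54 = 432 ≡ 6 (mod 71).
Unique solution: x ≡ 54 (mod 71)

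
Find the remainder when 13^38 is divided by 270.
169

Repeated squaring. Binary of 38 = 100110.
13^1 ≡ 13 (mod 270); 13^2 ≡ 169 (mod 270); 13^4 ≡ 211 (mod 270); 13^8 ≡ 241 (mod 270); 13^16 ≡ 31 (mod 270); 13^32 ≡ 151 (mod 270)
13^38 = 13^2 × 13^4 × 13^32 ≡ 169 (mod 270)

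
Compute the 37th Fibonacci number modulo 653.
82

Matrix identity: Q^n = [[F_(n+1), F_n], [F_n, F_(n-1)]] with Q = [[1,1],[1,0]].
n = 37 = 100101₂. Square-and-multiply, entries mod 653:
Q^1 = [[1,1],[1,0]]
Q^2 = (Q^1)² = [[2,1],[1,1]]
Q^4 = (Q^2)² = [[5,3],[3,2]]
Q^9 = (Q^4)²·Q = [[55,34],[34,21]]
Q^18 = (Q^9)² = [[263,625],[625,291]]
Q^37 = (Q^18)²·Q = [[242,82],[82,160]]
F_37 mod 653 = Q^37[0][1] = 82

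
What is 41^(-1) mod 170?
141

gcd(41, 170) = 1, so the inverse exists.
Extended Euclidean algorithm on (170, 41):
170 = 4 × 41 + 6  ⟹  6 = (1)·170 + (-4)·41
41 = 6 × 6 + 5  ⟹  5 = (-6)·170 + (25)·41
6 = 1 × 5 + 1  ⟹  1 = (7)·170 + (-29)·41
So (-29)·41 ≡ 1 (mod 170), i.e. 41^(-1) ≡ -29 ≡ 141 (mod 170).
Check: 41 × 141 = 5781 ≡ 1 (mod 170)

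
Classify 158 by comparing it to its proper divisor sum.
deficient

Proper divisors of 158: sum = 1 + 2 + 79 = 82
Since 82 < 158, 158 is deficient.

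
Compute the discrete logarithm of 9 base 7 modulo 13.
4

Baby-step giant-step with step n = ⌈√13⌉ = 4.
Baby steps 7^j mod 13 (j:value) for j=0..3: 0:1, 1:7, 2:10, 3:5.
Giant-step multiplier: 7^(-4) ≡ 7^(12-4) = 7^8 ≡ 3 (mod 13).
Giant steps γ_i = 9·3^i mod 13: γ_0=9, γ_1=1 (in table at j=0).
x = i·n + j = 1·4 + 0 = 4.
Check: 7^4 ≡ 9 (mod 13).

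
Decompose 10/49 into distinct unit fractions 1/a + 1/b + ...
1/5 + 1/245

Greedy algorithm:
10/49: ceiling(49/10) = 5, use 1/5
1/245: ceiling(245/1) = 245, use 1/245
Result: 10/49 = 1/5 + 1/245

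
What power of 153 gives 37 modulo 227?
43

Baby-step giant-step with step n = ⌈√227⌉ = 16.
Baby steps 153^j mod 227 (j:value) for j=0..15: 0:1, 1:153, 2:28, 3:198, 4:103, 5:96, 6:160, 7:191, 8:167, 9:127, 10:136, 11:151, 12:176, 13:142, 14:161, 15:117.
Giant-step multiplier: 153^(-16) ≡ 153^(226-16) = 153^210 ≡ 78 (mod 227).
Giant steps γ_i = 37·78^i mod 227: γ_0=37, γ_1=162, γ_2=151 (in table at j=11).
x = i·n + j = 2·16 + 11 = 43.
Check: 153^43 ≡ 37 (mod 227).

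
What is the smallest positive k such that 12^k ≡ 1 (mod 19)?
6

19 is prime, so ord(12) divides φ(19) = 18.
Divisors of 18: 1, 2, 3, 6, 9, 18.
Repeated squaring: 12^1 ≡ 12, 12^2 ≡ 11, 12^4 ≡ 7, 12^8 ≡ 11, 12^16 ≡ 7 (mod 19).
Test 12^d mod 19 for each divisor d in increasing order:
12^1 ≡ 12
12^2 ≡ 11
12^3 = 12^2·12^1 ≡ 18
12^6 = 12^4·12^2 ≡ 1  ← first divisor giving 1
The order is 6.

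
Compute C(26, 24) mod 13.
0

Using Lucas' theorem:
Write n=26 and k=24 in base 13:
n in base 13: [2, 0]
k in base 13: [1, 11]
C(26,24) mod 13 = ∏ C(n_i, k_i) mod 13
Digit binomials (mod 13): C(2,1) = 2; C(0,11) = 0 (k_i > n_i)
Product: 2 × 0 = 0 ≡ 0 (mod 13)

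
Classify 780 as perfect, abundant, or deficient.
abundant

Proper divisors of 780: sum = 1 + 2 + 3 + 4 + 5 + 6 + 10 + 12 + ... + 156 + 195 + 260 + 390 (23 divisors) = 1572
Since 1572 > 780, 780 is abundant.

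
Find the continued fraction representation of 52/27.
[1; 1, 12, 2]

Euclidean algorithm steps:
52 = 1 × 27 + 25
27 = 1 × 25 + 2
25 = 12 × 2 + 1
2 = 2 × 1 + 0
Continued fraction: [1; 1, 12, 2]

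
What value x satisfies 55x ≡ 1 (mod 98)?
41

gcd(55, 98) = 1, so the inverse exists.
Extended Euclidean algorithm on (98, 55):
98 = 1 × 55 + 43  ⟹  43 = (1)·98 + (-1)·55
55 = 1 × 43 + 12  ⟹  12 = (-1)·98 + (2)·55
43 = 3 × 12 + 7  ⟹  7 = (4)·98 + (-7)·55
12 = 1 × 7 + 5  ⟹  5 = (-5)·98 + (9)·55
7 = 1 × 5 + 2  ⟹  2 = (9)·98 + (-16)·55
5 = 2 × 2 + 1  ⟹  1 = (-23)·98 + (41)·55
So (41)·55 ≡ 1 (mod 98), i.e. 55^(-1) ≡ 41 (mod 98).
Check: 55 × 41 = 2255 ≡ 1 (mod 98)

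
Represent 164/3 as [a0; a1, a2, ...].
[54; 1, 2]

Euclidean algorithm steps:
164 = 54 × 3 + 2
3 = 1 × 2 + 1
2 = 2 × 1 + 0
Continued fraction: [54; 1, 2]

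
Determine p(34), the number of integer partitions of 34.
12310

p(n) counts ways to write n as a sum of positive integers (order ignored).
Euler's pentagonal recurrence: p(k) = p(k-1) + p(k-2) - p(k-5) - p(k-7) + p(k-12) + p(k-15) - ... (offsets j(3j∓1)/2, signs ++--, p(0)=1, p(<0)=0).
DP table for k = 0..33: p(0)=1, p(1)=1, p(2)=2, p(3)=3, p(4)=5, p(5)=7, p(6)=11, p(7)=15, p(8)=22, p(9)=30, p(10)=42, p(11)=56, p(12)=77, p(13)=101, p(14)=135, p(15)=176, p(16)=231, p(17)=297, p(18)=385, p(19)=490, p(20)=627, p(21)=792, p(22)=1002, p(23)=1255, p(24)=1575, p(25)=1958, p(26)=2436, p(27)=3010, p(28)=3718, p(29)=4565, p(30)=5604, p(31)=6842, p(32)=8349, p(33)=10143.
Final step: p(34) = p(33) + p(32) - p(29) - p(27) + p(22) + p(19) - p(12) - p(8)
= 10143 + 8349 - 4565 - 3010 + 1002 + 490 - 77 - 22
= 12310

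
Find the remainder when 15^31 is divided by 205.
135

Repeated squaring. Binary of 31 = 11111.
15^1 ≡ 15 (mod 205); 15^2 ≡ 20 (mod 205); 15^4 ≡ 195 (mod 205); 15^8 ≡ 100 (mod 205); 15^16 ≡ 160 (mod 205)
15^31 = 15^1 × 15^2 × 15^4 × 15^8 × 15^16 ≡ 135 (mod 205)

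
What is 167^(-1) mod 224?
55

gcd(167, 224) = 1, so the inverse exists.
Extended Euclidean algorithm on (224, 167):
224 = 1 × 167 + 57  ⟹  57 = (1)·224 + (-1)·167
167 = 2 × 57 + 53  ⟹  53 = (-2)·224 + (3)·167
57 = 1 × 53 + 4  ⟹  4 = (3)·224 + (-4)·167
53 = 13 × 4 + 1  ⟹  1 = (-41)·224 + (55)·167
So (55)·167 ≡ 1 (mod 224), i.e. 167^(-1) ≡ 55 (mod 224).
Check: 167 × 55 = 9185 ≡ 1 (mod 224)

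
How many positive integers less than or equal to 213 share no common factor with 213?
140

213 = 3 × 71
φ(n) = n × ∏(1 - 1/p) for each prime p dividing n
φ(213) = 213 × (1 - 1/3) × (1 - 1/71) = 140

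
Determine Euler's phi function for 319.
280

319 = 11 × 29
φ(n) = n × ∏(1 - 1/p) for each prime p dividing n
φ(319) = 319 × (1 - 1/11) × (1 - 1/29) = 280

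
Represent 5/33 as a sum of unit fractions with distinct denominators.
1/7 + 1/116 + 1/26796

Greedy algorithm:
5/33: ceiling(33/5) = 7, use 1/7
2/231: ceiling(231/2) = 116, use 1/116
1/26796: ceiling(26796/1) = 26796, use 1/26796
Result: 5/33 = 1/7 + 1/116 + 1/26796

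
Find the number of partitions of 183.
896684817527

p(n) counts ways to write n as a sum of positive integers (order ignored).
Euler's pentagonal recurrence: p(k) = p(k-1) + p(k-2) - p(k-5) - p(k-7) + p(k-12) + p(k-15) - ... (offsets j(3j∓1)/2, signs ++--, p(0)=1, p(<0)=0).
DP table for k = 0..182: p(0)=1, p(1)=1, p(2)=2, p(3)=3, p(4)=5, p(5)=7, p(6)=11, p(7)=15, p(8)=22, p(9)=30, p(10)=42, p(11)=56, p(12)=77, p(13)=101, p(14)=135, p(15)=176, p(16)=231, p(17)=297, p(18)=385, p(19)=490, p(20)=627, p(21)=792, p(22)=1002, p(23)=1255, p(24)=1575, p(25)=1958, p(26)=2436, p(27)=3010, p(28)=3718, p(29)=4565, p(30)=5604, p(31)=6842, p(32)=8349, p(33)=10143, p(34)=12310, p(35)=14883, p(36)=17977, p(37)=21637, p(38)=26015, p(39)=31185, p(40)=37338, p(41)=44583, p(42)=53174, p(43)=63261, p(44)=75175, p(45)=89134, p(46)=105558, p(47)=124754, p(48)=147273, p(49)=173525, p(50)=204226, p(51)=239943, p(52)=281589, p(53)=329931, p(54)=386155, p(55)=451276, p(56)=526823, p(57)=614154, p(58)=715220, p(59)=831820, p(60)=966467, p(61)=1121505, p(62)=1300156, p(63)=1505499, p(64)=1741630, p(65)=2012558, p(66)=2323520, p(67)=2679689, p(68)=3087735, p(69)=3554345, p(70)=4087968, p(71)=4697205, p(72)=5392783, p(73)=6185689, p(74)=7089500, p(75)=8118264, p(76)=9289091, p(77)=10619863, p(78)=12132164, p(79)=13848650, p(80)=15796476, p(81)=18004327, p(82)=20506255, p(83)=23338469, p(84)=26543660, p(85)=30167357, p(86)=34262962, p(87)=38887673, p(88)=44108109, p(89)=49995925, p(90)=56634173, p(91)=64112359, p(92)=72533807, p(93)=82010177, p(94)=92669720, p(95)=104651419, p(96)=118114304, p(97)=133230930, p(98)=150198136, p(99)=169229875, p(100)=190569292, p(101)=214481126, p(102)=241265379, p(103)=271248950, p(104)=304801365, p(105)=342325709, p(106)=384276336, p(107)=431149389, p(108)=483502844, p(109)=541946240, p(110)=607163746, p(111)=679903203, p(112)=761002156, p(113)=851376628, p(114)=952050665, p(115)=1064144451, p(116)=1188908248, p(117)=1327710076, p(118)=1482074143, p(119)=1653668665, p(120)=1844349560, p(121)=2056148051, p(122)=2291320912, p(123)=2552338241, p(124)=2841940500, p(125)=3163127352, p(126)=3519222692, p(127)=3913864295, p(128)=4351078600, p(129)=4835271870, p(130)=5371315400, p(131)=5964539504, p(132)=6620830889, p(133)=7346629512, p(134)=8149040695, p(135)=9035836076, p(136)=10015581680, p(137)=11097645016, p(138)=12292341831, p(139)=13610949895, p(140)=15065878135, p(141)=16670689208, p(142)=18440293320, p(143)=20390982757, p(144)=22540654445, p(145)=24908858009, p(146)=27517052599, p(147)=30388671978, p(148)=33549419497, p(149)=37027355200, p(150)=40853235313, p(151)=45060624582, p(152)=49686288421, p(153)=54770336324, p(154)=60356673280, p(155)=66493182097, p(156)=73232243759, p(157)=80630964769, p(158)=88751778802, p(159)=97662728555, p(160)=107438159466, p(161)=118159068427, p(162)=129913904637, p(163)=142798995930, p(164)=156919475295, p(165)=172389800255, p(166)=189334822579, p(167)=207890420102, p(168)=228204732751, p(169)=250438925115, p(170)=274768617130, p(171)=301384802048, p(172)=330495499613, p(173)=362326859895, p(174)=397125074750, p(175)=435157697830, p(176)=476715857290, p(177)=522115831195, p(178)=571701605655, p(179)=625846753120, p(180)=684957390936, p(181)=749474411781, p(182)=819876908323.
Final step: p(183) = p(182) + p(181) - p(178) - p(176) + p(171) + p(168) - p(161) - p(157) + p(148) + p(143) - p(132) - p(126) + p(113) + p(106) - p(91) - p(83) + p(66) + p(57) - p(38) - p(28) + p(7)
= 819876908323 + 749474411781 - 571701605655 - 476715857290 + 301384802048 + 228204732751 - 118159068427 - 80630964769 + 33549419497 + 20390982757 - 6620830889 - 3519222692 + 851376628 + 384276336 - 64112359 - 23338469 + 2323520 + 614154 - 26015 - 3718 + 15
= 896684817527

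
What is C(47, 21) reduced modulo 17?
2

Using Lucas' theorem:
Write n=47 and k=21 in base 17:
n in base 17: [2, 13]
k in base 17: [1, 4]
C(47,21) mod 17 = ∏ C(n_i, k_i) mod 17
Digit binomials (mod 17): C(2,1) = 2; C(13,4) = 715 ≡ 1
Product: 2 × 1 = 2 ≡ 2 (mod 17)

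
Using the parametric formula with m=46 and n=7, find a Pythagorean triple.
(2067, 644, 2165)

Euclid's formula: a = m² - n², b = 2mn, c = m² + n²
m = 46, n = 7
a = 46² - 7² = 2116 - 49 = 2067
b = 2 × 46 × 7 = 644
c = 46² + 7² = 2116 + 49 = 2165
Verification: 2067² + 644² = 4272489 + 414736 = 4687225 = 2165² ✓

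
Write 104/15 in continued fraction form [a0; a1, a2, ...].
[6; 1, 14]

Euclidean algorithm steps:
104 = 6 × 15 + 14
15 = 1 × 14 + 1
14 = 14 × 1 + 0
Continued fraction: [6; 1, 14]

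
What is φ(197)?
196

197 = 197
φ(n) = n × ∏(1 - 1/p) for each prime p dividing n
φ(197) = 197 × (1 - 1/197) = 196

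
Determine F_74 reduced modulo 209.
58

Matrix identity: Q^n = [[F_(n+1), F_n], [F_n, F_(n-1)]] with Q = [[1,1],[1,0]].
n = 74 = 1001010₂. Square-and-multiply, entries mod 209:
Q^1 = [[1,1],[1,0]]
Q^2 = (Q^1)² = [[2,1],[1,1]]
Q^4 = (Q^2)² = [[5,3],[3,2]]
Q^9 = (Q^4)²·Q = [[55,34],[34,21]]
Q^18 = (Q^9)² = [[1,76],[76,134]]
Q^37 = (Q^18)²·Q = [[153,134],[134,19]]
Q^74 = (Q^37)² = [[192,58],[58,134]]
F_74 mod 209 = Q^74[0][1] = 58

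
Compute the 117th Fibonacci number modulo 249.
17

Matrix identity: Q^n = [[F_(n+1), F_n], [F_n, F_(n-1)]] with Q = [[1,1],[1,0]].
n = 117 = 1110101₂. Square-and-multiply, entries mod 249:
Q^1 = [[1,1],[1,0]]
Q^3 = (Q^1)²·Q = [[3,2],[2,1]]
Q^7 = (Q^3)²·Q = [[21,13],[13,8]]
Q^14 = (Q^7)² = [[112,128],[128,233]]
Q^29 = (Q^14)²·Q = [[131,44],[44,87]]
Q^58 = (Q^29)² = [[173,130],[130,43]]
Q^117 = (Q^58)²·Q = [[209,17],[17,192]]
F_117 mod 249 = Q^117[0][1] = 17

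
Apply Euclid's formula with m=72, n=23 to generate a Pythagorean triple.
(4655, 3312, 5713)

Euclid's formula: a = m² - n², b = 2mn, c = m² + n²
m = 72, n = 23
a = 72² - 23² = 5184 - 529 = 4655
b = 2 × 72 × 23 = 3312
c = 72² + 23² = 5184 + 529 = 5713
Verification: 4655² + 3312² = 21669025 + 10969344 = 32638369 = 5713² ✓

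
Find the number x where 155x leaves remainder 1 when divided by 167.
153

gcd(155, 167) = 1, so the inverse exists.
Extended Euclidean algorithm on (167, 155):
167 = 1 × 155 + 12  ⟹  12 = (1)·167 + (-1)·155
155 = 12 × 12 + 11  ⟹  11 = (-12)·167 + (13)·155
12 = 1 × 11 + 1  ⟹  1 = (13)·167 + (-14)·155
So (-14)·155 ≡ 1 (mod 167), i.e. 155^(-1) ≡ -14 ≡ 153 (mod 167).
Check: 155 × 153 = 23715 ≡ 1 (mod 167)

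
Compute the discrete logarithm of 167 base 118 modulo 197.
41

Baby-step giant-step with step n = ⌈√197⌉ = 15.
Baby steps 118^j mod 197 (j:value) for j=0..14: 0:1, 1:118, 2:134, 3:52, 4:29, 5:73, 6:143, 7:129, 8:53, 9:147, 10:10, 11:195, 12:158, 13:126, 14:93.
Giant-step multiplier: 118^(-15) ≡ 118^(196-15) = 118^181 ≡ 180 (mod 197).
Giant steps γ_i = 167·180^i mod 197: γ_0=167, γ_1=116, γ_2=195 (in table at j=11).
x = i·n + j = 2·15 + 11 = 41.
Check: 118^41 ≡ 167 (mod 197).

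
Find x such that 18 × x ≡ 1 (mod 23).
9

gcd(18, 23) = 1, so the inverse exists.
Extended Euclidean algorithm on (23, 18):
23 = 1 × 18 + 5  ⟹  5 = (1)·23 + (-1)·18
18 = 3 × 5 + 3  ⟹  3 = (-3)·23 + (4)·18
5 = 1 × 3 + 2  ⟹  2 = (4)·23 + (-5)·18
3 = 1 × 2 + 1  ⟹  1 = (-7)·23 + (9)·18
So (9)·18 ≡ 1 (mod 23), i.e. 18^(-1) ≡ 9 (mod 23).
Check: 18 × 9 = 162 ≡ 1 (mod 23)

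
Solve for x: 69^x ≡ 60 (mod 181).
106

Baby-step giant-step with step n = ⌈√181⌉ = 14.
Baby steps 69^j mod 181 (j:value) for j=0..13: 0:1, 1:69, 2:55, 3:175, 4:129, 5:32, 6:36, 7:131, 8:170, 9:146, 10:119, 11:66, 12:29, 13:10.
Giant-step multiplier: 69^(-14) ≡ 69^(180-14) = 69^166 ≡ 165 (mod 181).
Giant steps γ_i = 60·165^i mod 181: γ_0=60, γ_1=126, γ_2=156, γ_3=38, γ_4=116, γ_5=135, γ_6=12, γ_7=170 (in table at j=8).
x = i·n + j = 7·14 + 8 = 106.
Check: 69^106 ≡ 60 (mod 181).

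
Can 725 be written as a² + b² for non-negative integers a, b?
7² + 26² (a=7, b=26)

Factorization: 725 = 5^2 × 29
By Fermat: n is sum of two squares iff every prime p ≡ 3 (mod 4) appears to even power.
All primes ≡ 3 (mod 4) appear to even power.
Search a = 0, 1, 2, … for 725 - a² a perfect square: first hit at a = 7: 725 - 49 = 676 = 26².
725 = 7² + 26² = 49 + 676 ✓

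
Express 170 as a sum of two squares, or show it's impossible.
1² + 13² (a=1, b=13)

Factorization: 170 = 2 × 5 × 17
By Fermat: n is sum of two squares iff every prime p ≡ 3 (mod 4) appears to even power.
All primes ≡ 3 (mod 4) appear to even power.
Search a = 0, 1, 2, … for 170 - a² a perfect square: first hit at a = 1: 170 - 1 = 169 = 13².
170 = 1² + 13² = 1 + 169 ✓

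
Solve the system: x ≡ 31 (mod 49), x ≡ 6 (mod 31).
1060

Using Chinese Remainder Theorem:
M = 49 × 31 = 1519
M1 = 31, M2 = 49
y1 = 31^(-1) mod 49 = 19
y2 = 49^(-1) mod 31 = 19
x = (31×31×19 + 6×49×19) mod 1519 = 1060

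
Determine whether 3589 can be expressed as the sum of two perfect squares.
15² + 58² (a=15, b=58)

Factorization: 3589 = 37 × 97
By Fermat: n is sum of two squares iff every prime p ≡ 3 (mod 4) appears to even power.
All primes ≡ 3 (mod 4) appear to even power.
Search a = 0, 1, 2, … for 3589 - a² a perfect square: first hit at a = 15: 3589 - 225 = 3364 = 58².
3589 = 15² + 58² = 225 + 3364 ✓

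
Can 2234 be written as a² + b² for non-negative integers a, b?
5² + 47² (a=5, b=47)

Factorization: 2234 = 2 × 1117
By Fermat: n is sum of two squares iff every prime p ≡ 3 (mod 4) appears to even power.
All primes ≡ 3 (mod 4) appear to even power.
Search a = 0, 1, 2, … for 2234 - a² a perfect square: first hit at a = 5: 2234 - 25 = 2209 = 47².
2234 = 5² + 47² = 25 + 2209 ✓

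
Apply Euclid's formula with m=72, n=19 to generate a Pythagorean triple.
(4823, 2736, 5545)

Euclid's formula: a = m² - n², b = 2mn, c = m² + n²
m = 72, n = 19
a = 72² - 19² = 5184 - 361 = 4823
b = 2 × 72 × 19 = 2736
c = 72² + 19² = 5184 + 361 = 5545
Verification: 4823² + 2736² = 23261329 + 7485696 = 30747025 = 5545² ✓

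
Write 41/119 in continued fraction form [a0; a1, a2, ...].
[0; 2, 1, 9, 4]

Euclidean algorithm steps:
41 = 0 × 119 + 41
119 = 2 × 41 + 37
41 = 1 × 37 + 4
37 = 9 × 4 + 1
4 = 4 × 1 + 0
Continued fraction: [0; 2, 1, 9, 4]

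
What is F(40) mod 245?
105

Matrix identity: Q^n = [[F_(n+1), F_n], [F_n, F_(n-1)]] with Q = [[1,1],[1,0]].
n = 40 = 101000₂. Square-and-multiply, entries mod 245:
Q^1 = [[1,1],[1,0]]
Q^2 = (Q^1)² = [[2,1],[1,1]]
Q^5 = (Q^2)²·Q = [[8,5],[5,3]]
Q^10 = (Q^5)² = [[89,55],[55,34]]
Q^20 = (Q^10)² = [[166,150],[150,16]]
Q^40 = (Q^20)² = [[76,105],[105,216]]
F_40 mod 245 = Q^40[0][1] = 105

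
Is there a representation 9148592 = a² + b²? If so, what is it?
Not possible

Factorization: 9148592 = 2^4 × 83^3
By Fermat: n is sum of two squares iff every prime p ≡ 3 (mod 4) appears to even power.
Prime(s) ≡ 3 (mod 4) with odd exponent: [(83, 3)]
Therefore 9148592 cannot be expressed as a² + b².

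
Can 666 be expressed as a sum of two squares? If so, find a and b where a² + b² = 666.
15² + 21² (a=15, b=21)

Factorization: 666 = 2 × 3^2 × 37
By Fermat: n is sum of two squares iff every prime p ≡ 3 (mod 4) appears to even power.
All primes ≡ 3 (mod 4) appear to even power.
Search a = 0, 1, 2, … for 666 - a² a perfect square: first hit at a = 15: 666 - 225 = 441 = 21².
666 = 15² + 21² = 225 + 441 ✓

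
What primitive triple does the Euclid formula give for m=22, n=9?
(403, 396, 565)

Euclid's formula: a = m² - n², b = 2mn, c = m² + n²
m = 22, n = 9
a = 22² - 9² = 484 - 81 = 403
b = 2 × 22 × 9 = 396
c = 22² + 9² = 484 + 81 = 565
Verification: 403² + 396² = 162409 + 156816 = 319225 = 565² ✓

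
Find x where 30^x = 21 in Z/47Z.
32

Baby-step giant-step with step n = ⌈√47⌉ = 7.
Baby steps 30^j mod 47 (j:value) for j=0..6: 0:1, 1:30, 2:7, 3:22, 4:2, 5:13, 6:14.
Giant-step multiplier: 30^(-7) ≡ 30^(46-7) = 30^39 ≡ 31 (mod 47).
Giant steps γ_i = 21·31^i mod 47: γ_0=21, γ_1=40, γ_2=18, γ_3=41, γ_4=2 (in table at j=4).
x = i·n + j = 4·7 + 4 = 32.
Check: 30^32 ≡ 21 (mod 47).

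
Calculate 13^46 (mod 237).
160

Repeated squaring. Binary of 46 = 101110.
13^1 ≡ 13 (mod 237); 13^2 ≡ 169 (mod 237); 13^4 ≡ 121 (mod 237); 13^8 ≡ 184 (mod 237); 13^16 ≡ 202 (mod 237); 13^32 ≡ 40 (mod 237)
13^46 = 13^2 × 13^4 × 13^8 × 13^32 ≡ 160 (mod 237)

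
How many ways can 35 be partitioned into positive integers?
14883

p(n) counts ways to write n as a sum of positive integers (order ignored).
Euler's pentagonal recurrence: p(k) = p(k-1) + p(k-2) - p(k-5) - p(k-7) + p(k-12) + p(k-15) - ... (offsets j(3j∓1)/2, signs ++--, p(0)=1, p(<0)=0).
DP table for k = 0..34: p(0)=1, p(1)=1, p(2)=2, p(3)=3, p(4)=5, p(5)=7, p(6)=11, p(7)=15, p(8)=22, p(9)=30, p(10)=42, p(11)=56, p(12)=77, p(13)=101, p(14)=135, p(15)=176, p(16)=231, p(17)=297, p(18)=385, p(19)=490, p(20)=627, p(21)=792, p(22)=1002, p(23)=1255, p(24)=1575, p(25)=1958, p(26)=2436, p(27)=3010, p(28)=3718, p(29)=4565, p(30)=5604, p(31)=6842, p(32)=8349, p(33)=10143, p(34)=12310.
Final step: p(35) = p(34) + p(33) - p(30) - p(28) + p(23) + p(20) - p(13) - p(9) + p(0)
= 12310 + 10143 - 5604 - 3718 + 1255 + 627 - 101 - 30 + 1
= 14883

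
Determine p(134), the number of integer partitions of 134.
8149040695

p(n) counts ways to write n as a sum of positive integers (order ignored).
Euler's pentagonal recurrence: p(k) = p(k-1) + p(k-2) - p(k-5) - p(k-7) + p(k-12) + p(k-15) - ... (offsets j(3j∓1)/2, signs ++--, p(0)=1, p(<0)=0).
DP table for k = 0..133: p(0)=1, p(1)=1, p(2)=2, p(3)=3, p(4)=5, p(5)=7, p(6)=11, p(7)=15, p(8)=22, p(9)=30, p(10)=42, p(11)=56, p(12)=77, p(13)=101, p(14)=135, p(15)=176, p(16)=231, p(17)=297, p(18)=385, p(19)=490, p(20)=627, p(21)=792, p(22)=1002, p(23)=1255, p(24)=1575, p(25)=1958, p(26)=2436, p(27)=3010, p(28)=3718, p(29)=4565, p(30)=5604, p(31)=6842, p(32)=8349, p(33)=10143, p(34)=12310, p(35)=14883, p(36)=17977, p(37)=21637, p(38)=26015, p(39)=31185, p(40)=37338, p(41)=44583, p(42)=53174, p(43)=63261, p(44)=75175, p(45)=89134, p(46)=105558, p(47)=124754, p(48)=147273, p(49)=173525, p(50)=204226, p(51)=239943, p(52)=281589, p(53)=329931, p(54)=386155, p(55)=451276, p(56)=526823, p(57)=614154, p(58)=715220, p(59)=831820, p(60)=966467, p(61)=1121505, p(62)=1300156, p(63)=1505499, p(64)=1741630, p(65)=2012558, p(66)=2323520, p(67)=2679689, p(68)=3087735, p(69)=3554345, p(70)=4087968, p(71)=4697205, p(72)=5392783, p(73)=6185689, p(74)=7089500, p(75)=8118264, p(76)=9289091, p(77)=10619863, p(78)=12132164, p(79)=13848650, p(80)=15796476, p(81)=18004327, p(82)=20506255, p(83)=23338469, p(84)=26543660, p(85)=30167357, p(86)=34262962, p(87)=38887673, p(88)=44108109, p(89)=49995925, p(90)=56634173, p(91)=64112359, p(92)=72533807, p(93)=82010177, p(94)=92669720, p(95)=104651419, p(96)=118114304, p(97)=133230930, p(98)=150198136, p(99)=169229875, p(100)=190569292, p(101)=214481126, p(102)=241265379, p(103)=271248950, p(104)=304801365, p(105)=342325709, p(106)=384276336, p(107)=431149389, p(108)=483502844, p(109)=541946240, p(110)=607163746, p(111)=679903203, p(112)=761002156, p(113)=851376628, p(114)=952050665, p(115)=1064144451, p(116)=1188908248, p(117)=1327710076, p(118)=1482074143, p(119)=1653668665, p(120)=1844349560, p(121)=2056148051, p(122)=2291320912, p(123)=2552338241, p(124)=2841940500, p(125)=3163127352, p(126)=3519222692, p(127)=3913864295, p(128)=4351078600, p(129)=4835271870, p(130)=5371315400, p(131)=5964539504, p(132)=6620830889, p(133)=7346629512.
Final step: p(134) = p(133) + p(132) - p(129) - p(127) + p(122) + p(119) - p(112) - p(108) + p(99) + p(94) - p(83) - p(77) + p(64) + p(57) - p(42) - p(34) + p(17) + p(8)
= 7346629512 + 6620830889 - 4835271870 - 3913864295 + 2291320912 + 1653668665 - 761002156 - 483502844 + 169229875 + 92669720 - 23338469 - 10619863 + 1741630 + 614154 - 53174 - 12310 + 297 + 22
= 8149040695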